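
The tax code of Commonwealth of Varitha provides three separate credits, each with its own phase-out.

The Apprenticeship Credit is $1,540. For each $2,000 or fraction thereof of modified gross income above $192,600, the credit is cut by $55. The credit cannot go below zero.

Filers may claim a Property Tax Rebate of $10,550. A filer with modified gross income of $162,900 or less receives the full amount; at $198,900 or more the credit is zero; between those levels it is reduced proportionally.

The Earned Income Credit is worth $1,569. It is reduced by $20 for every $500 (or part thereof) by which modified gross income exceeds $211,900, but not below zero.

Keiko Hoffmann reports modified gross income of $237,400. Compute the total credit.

$824

Apprenticeship Credit: income exceeds $192,600 by $44,800, which is 23 full-or-partial $2,000 increments; reduction = 23 × $55 = $1,265, leaving $275.
Property Tax Rebate: $237,400 is at or above $198,900, so the credit is $0.
Earned Income Credit: income exceeds $211,900 by $25,500, which is 51 full-or-partial $500 increments; reduction = 51 × $20 = $1,020, leaving $549.
Total: $275 + $0 + $549 = $824.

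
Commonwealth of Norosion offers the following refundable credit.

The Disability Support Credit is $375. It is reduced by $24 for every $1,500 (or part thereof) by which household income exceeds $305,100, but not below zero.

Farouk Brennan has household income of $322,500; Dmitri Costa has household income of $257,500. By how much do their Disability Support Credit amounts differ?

$288

Farouk ($322,500): Disability Support Credit: income exceeds $305,100 by $17,400, which is 12 full-or-partial $1,500 increments; reduction = 12 × $24 = $288, leaving $87.
Dmitri ($257,500): Disability Support Credit: $257,500 is at or below the $305,100 threshold, so the full $375 applies.
Difference: |$87 − $375| = $288.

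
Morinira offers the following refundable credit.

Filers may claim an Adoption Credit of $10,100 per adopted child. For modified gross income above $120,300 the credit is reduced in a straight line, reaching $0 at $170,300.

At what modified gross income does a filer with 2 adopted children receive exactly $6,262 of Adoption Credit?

$154,800

Full credit = 2 × $10,100 = $20,200.
$6,262 is 6,262/20,200 of the full $20,200, so 13,938/20,200 of the $50,000 range has been used: income = $120,300 + $50,000 × 13,938/20,200 = $154,800.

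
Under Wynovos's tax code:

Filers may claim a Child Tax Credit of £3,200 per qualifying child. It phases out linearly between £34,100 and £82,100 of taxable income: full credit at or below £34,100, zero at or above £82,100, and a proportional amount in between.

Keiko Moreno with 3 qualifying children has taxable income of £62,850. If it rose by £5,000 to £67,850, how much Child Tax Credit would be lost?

£1,000

At £62,850 — base = 3 × £3,200 = £9,600. £62,850 is £28,750 into a £48,000 phase-out range, leaving 19,250/48,000 of the credit: £9,600 × 19,250/48,000 = £3,850.
At £67,850 — base = 3 × £3,200 = £9,600. £67,850 is £33,750 into a £48,000 phase-out range, leaving 14,250/48,000 of the credit: £9,600 × 14,250/48,000 = £2,850.
Lost: £3,850 − £2,850 = £1,000.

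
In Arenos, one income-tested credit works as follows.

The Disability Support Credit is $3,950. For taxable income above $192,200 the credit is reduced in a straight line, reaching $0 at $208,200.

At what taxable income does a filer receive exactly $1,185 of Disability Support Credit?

$1,185 is 1,185/3,950 of the full $3,950, so 2,765/3,950 of the $16,000 range has been used: income = $192,200 + $16,000 × 2,765/3,950 = $203,400.

$203,400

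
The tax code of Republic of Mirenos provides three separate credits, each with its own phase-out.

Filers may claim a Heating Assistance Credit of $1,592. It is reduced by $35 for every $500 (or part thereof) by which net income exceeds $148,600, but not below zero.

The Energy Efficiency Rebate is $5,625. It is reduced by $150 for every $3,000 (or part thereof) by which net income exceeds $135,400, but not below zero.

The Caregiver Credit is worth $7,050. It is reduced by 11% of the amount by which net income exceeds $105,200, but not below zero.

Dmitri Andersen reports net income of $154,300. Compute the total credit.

Heating Assistance Credit: income exceeds $148,600 by $5,700, which is 12 full-or-partial $500 increments; reduction = 12 × $35 = $420, leaving $1,172.
Energy Efficiency Rebate: income exceeds $135,400 by $18,900, which is 7 full-or-partial $3,000 increments; reduction = 7 × $150 = $1,050, leaving $4,575.
Caregiver Credit: 11% of the $49,100 excess over $105,200 is $5,401; credit = $7,050 − $5,401 = $1,649.
Total: $1,172 + $4,575 + $1,649 = $7,396.

$7,396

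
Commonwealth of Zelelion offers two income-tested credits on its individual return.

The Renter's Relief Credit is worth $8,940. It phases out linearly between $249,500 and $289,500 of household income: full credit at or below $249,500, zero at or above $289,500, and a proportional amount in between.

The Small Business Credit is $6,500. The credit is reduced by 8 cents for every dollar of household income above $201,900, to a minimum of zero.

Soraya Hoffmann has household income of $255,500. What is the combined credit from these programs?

Renter's Relief Credit: $255,500 is $6,000 into a $40,000 phase-out range, leaving 34,000/40,000 of the credit: $8,940 × 34,000/40,000 = $7,599.
Small Business Credit: 8% of the $53,600 excess over $201,900 is $4,288; credit = $6,500 − $4,288 = $2,212.
Total: $7,599 + $2,212 = $9,811.

$9,811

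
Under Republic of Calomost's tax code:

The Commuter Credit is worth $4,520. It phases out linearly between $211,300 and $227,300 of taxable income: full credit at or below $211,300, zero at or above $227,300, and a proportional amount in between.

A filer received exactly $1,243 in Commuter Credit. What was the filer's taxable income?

$1,243 is 1,243/4,520 of the full $4,520, so 3,277/4,520 of the $16,000 range has been used: income = $211,300 + $16,000 × 3,277/4,520 = $222,900.

$222,900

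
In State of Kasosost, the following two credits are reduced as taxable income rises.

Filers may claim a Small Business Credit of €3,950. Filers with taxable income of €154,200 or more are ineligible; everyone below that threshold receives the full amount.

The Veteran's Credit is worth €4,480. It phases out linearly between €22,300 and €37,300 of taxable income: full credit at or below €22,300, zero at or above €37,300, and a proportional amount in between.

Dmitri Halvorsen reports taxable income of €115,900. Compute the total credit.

Small Business Credit: €115,900 is below the €154,200 cutoff, so the full €3,950 applies.
Veteran's Credit: €115,900 is at or above €37,300, so the credit is €0.
Total: €3,950 + €0 = €3,950.

€3,950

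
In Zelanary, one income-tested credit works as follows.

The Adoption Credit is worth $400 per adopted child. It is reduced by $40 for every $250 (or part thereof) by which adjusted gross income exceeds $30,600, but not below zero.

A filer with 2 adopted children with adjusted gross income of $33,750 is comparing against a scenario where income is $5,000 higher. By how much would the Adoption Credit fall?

At $33,750 — base = 2 × $400 = $800. income exceeds $30,600 by $3,150, which is 13 full-or-partial $250 increments; reduction = 13 × $40 = $520, leaving $280.
At $38,750 — base = 2 × $400 = $800. income exceeds $30,600 by $8,150 → 33 increments × $40 = $1,320 ≥ base, so the credit is $0.
Lost: $280 − $0 = $280.

$280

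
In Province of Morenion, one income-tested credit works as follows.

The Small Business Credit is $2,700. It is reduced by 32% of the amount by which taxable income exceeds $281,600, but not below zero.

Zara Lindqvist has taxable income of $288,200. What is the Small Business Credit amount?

$588

Small Business Credit: 32% of the $6,600 excess over $281,600 is $2,112; credit = $2,700 − $2,112 = $588.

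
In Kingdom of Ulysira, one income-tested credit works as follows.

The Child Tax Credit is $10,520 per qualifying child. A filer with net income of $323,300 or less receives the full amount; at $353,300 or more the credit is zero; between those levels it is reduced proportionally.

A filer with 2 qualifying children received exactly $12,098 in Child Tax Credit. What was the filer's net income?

$336,050

Full credit = 2 × $10,520 = $21,040.
$12,098 is 12,098/21,040 of the full $21,040, so 8,942/21,040 of the $30,000 range has been used: income = $323,300 + $30,000 × 8,942/21,040 = $336,050.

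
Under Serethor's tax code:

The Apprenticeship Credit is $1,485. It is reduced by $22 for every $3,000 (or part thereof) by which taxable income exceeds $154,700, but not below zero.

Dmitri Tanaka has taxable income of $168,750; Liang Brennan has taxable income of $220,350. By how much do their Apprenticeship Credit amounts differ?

$374

Dmitri ($168,750): Apprenticeship Credit: income exceeds $154,700 by $14,050, which is 5 full-or-partial $3,000 increments; reduction = 5 × $22 = $110, leaving $1,375.
Liang ($220,350): Apprenticeship Credit: income exceeds $154,700 by $65,650, which is 22 full-or-partial $3,000 increments; reduction = 22 × $22 = $484, leaving $1,001.
Difference: |$1,375 − $1,001| = $374.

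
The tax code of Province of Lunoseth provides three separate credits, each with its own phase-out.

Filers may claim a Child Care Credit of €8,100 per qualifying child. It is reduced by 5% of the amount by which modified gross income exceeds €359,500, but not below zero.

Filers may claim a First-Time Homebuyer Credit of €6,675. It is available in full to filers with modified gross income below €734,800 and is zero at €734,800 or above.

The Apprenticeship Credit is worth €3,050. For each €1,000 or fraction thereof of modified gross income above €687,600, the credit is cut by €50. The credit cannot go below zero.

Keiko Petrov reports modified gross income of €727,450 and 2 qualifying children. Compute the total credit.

Child Care Credit: base = 2 × €8,100 = €16,200. 5% of the €367,950 excess over €359,500 is €18,397.50 ≥ base, so the credit is €0.
First-Time Homebuyer Credit: €727,450 is below the €734,800 cutoff, so the full €6,675 applies.
Apprenticeship Credit: income exceeds €687,600 by €39,850, which is 40 full-or-partial €1,000 increments; reduction = 40 × €50 = €2,000, leaving €1,050.
Total: €0 + €6,675 + €1,050 = €7,725.

€7,725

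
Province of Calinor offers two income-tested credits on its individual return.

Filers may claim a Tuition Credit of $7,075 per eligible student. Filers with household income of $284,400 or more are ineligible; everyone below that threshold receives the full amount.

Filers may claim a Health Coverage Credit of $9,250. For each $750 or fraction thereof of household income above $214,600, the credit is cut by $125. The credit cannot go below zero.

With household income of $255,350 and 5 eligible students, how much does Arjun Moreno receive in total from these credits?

$37,750

Tuition Credit: base = 5 × $7,075 = $35,375. $255,350 is below the $284,400 cutoff, so the full $35,375 applies.
Health Coverage Credit: income exceeds $214,600 by $40,750, which is 55 full-or-partial $750 increments; reduction = 55 × $125 = $6,875, leaving $2,375.
Total: $35,375 + $2,375 = $37,750.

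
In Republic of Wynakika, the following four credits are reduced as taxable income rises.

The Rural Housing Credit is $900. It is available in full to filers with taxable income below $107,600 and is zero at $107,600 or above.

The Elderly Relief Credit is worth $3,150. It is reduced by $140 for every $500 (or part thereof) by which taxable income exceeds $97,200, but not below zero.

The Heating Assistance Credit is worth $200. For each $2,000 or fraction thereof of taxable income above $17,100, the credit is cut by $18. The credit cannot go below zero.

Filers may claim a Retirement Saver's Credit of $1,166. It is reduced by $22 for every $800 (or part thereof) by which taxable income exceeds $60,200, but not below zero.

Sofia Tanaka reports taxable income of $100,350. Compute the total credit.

$3,114

Rural Housing Credit: $100,350 is below the $107,600 cutoff, so the full $900 applies.
Elderly Relief Credit: income exceeds $97,200 by $3,150, which is 7 full-or-partial $500 increments; reduction = 7 × $140 = $980, leaving $2,170.
Heating Assistance Credit: income exceeds $17,100 by $83,250 → 42 increments × $18 = $756 ≥ base, so the credit is $0.
Retirement Saver's Credit: income exceeds $60,200 by $40,150, which is 51 full-or-partial $800 increments; reduction = 51 × $22 = $1,122, leaving $44.
Total: $900 + $2,170 + $0 + $44 = $3,114.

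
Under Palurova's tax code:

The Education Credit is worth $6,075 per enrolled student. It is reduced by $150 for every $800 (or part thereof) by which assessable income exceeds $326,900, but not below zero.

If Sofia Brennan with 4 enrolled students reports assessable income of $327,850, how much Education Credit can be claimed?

$24,000

Education Credit: base = 4 × $6,075 = $24,300. income exceeds $326,900 by $950, which is 2 full-or-partial $800 increments; reduction = 2 × $150 = $300, leaving $24,000.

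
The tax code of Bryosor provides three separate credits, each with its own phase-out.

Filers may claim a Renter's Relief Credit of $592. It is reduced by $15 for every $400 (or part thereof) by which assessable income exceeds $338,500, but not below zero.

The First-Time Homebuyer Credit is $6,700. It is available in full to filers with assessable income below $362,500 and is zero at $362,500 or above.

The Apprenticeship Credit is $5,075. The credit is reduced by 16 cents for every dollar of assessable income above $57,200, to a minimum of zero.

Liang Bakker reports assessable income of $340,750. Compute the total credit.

Renter's Relief Credit: income exceeds $338,500 by $2,250, which is 6 full-or-partial $400 increments; reduction = 6 × $15 = $90, leaving $502.
First-Time Homebuyer Credit: $340,750 is below the $362,500 cutoff, so the full $6,700 applies.
Apprenticeship Credit: 16% of the $283,550 excess over $57,200 is $45,368 ≥ base, so the credit is $0.
Total: $502 + $6,700 + $0 = $7,202.

$7,202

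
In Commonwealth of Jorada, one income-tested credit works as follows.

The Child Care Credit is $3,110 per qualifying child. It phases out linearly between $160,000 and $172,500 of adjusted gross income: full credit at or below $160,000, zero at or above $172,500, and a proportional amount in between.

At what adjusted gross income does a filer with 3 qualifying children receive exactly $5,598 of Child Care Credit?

$165,000

Full credit = 3 × $3,110 = $9,330.
$5,598 is 5,598/9,330 of the full $9,330, so 3,732/9,330 of the $12,500 range has been used: income = $160,000 + $12,500 × 3,732/9,330 = $165,000.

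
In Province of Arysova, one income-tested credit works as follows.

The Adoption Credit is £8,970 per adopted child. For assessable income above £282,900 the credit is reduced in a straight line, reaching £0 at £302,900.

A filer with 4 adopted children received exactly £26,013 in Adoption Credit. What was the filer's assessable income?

Full credit = 4 × £8,970 = £35,880.
£26,013 is 26,013/35,880 of the full £35,880, so 9,867/35,880 of the £20,000 range has been used: income = £282,900 + £20,000 × 9,867/35,880 = £288,400.

£288,400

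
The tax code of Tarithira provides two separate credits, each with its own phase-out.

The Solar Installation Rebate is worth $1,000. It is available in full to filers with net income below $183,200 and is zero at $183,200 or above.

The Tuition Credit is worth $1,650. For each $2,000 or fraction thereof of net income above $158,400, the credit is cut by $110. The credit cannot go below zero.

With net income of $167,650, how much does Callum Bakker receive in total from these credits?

$2,100

Solar Installation Rebate: $167,650 is below the $183,200 cutoff, so the full $1,000 applies.
Tuition Credit: income exceeds $158,400 by $9,250, which is 5 full-or-partial $2,000 increments; reduction = 5 × $110 = $550, leaving $1,100.
Total: $1,000 + $1,100 = $2,100.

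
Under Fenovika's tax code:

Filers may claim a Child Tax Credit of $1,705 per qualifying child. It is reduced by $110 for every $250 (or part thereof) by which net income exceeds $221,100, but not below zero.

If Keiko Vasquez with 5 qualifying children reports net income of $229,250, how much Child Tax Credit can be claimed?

Child Tax Credit: base = 5 × $1,705 = $8,525. income exceeds $221,100 by $8,150, which is 33 full-or-partial $250 increments; reduction = 33 × $110 = $3,630, leaving $4,895.

$4,895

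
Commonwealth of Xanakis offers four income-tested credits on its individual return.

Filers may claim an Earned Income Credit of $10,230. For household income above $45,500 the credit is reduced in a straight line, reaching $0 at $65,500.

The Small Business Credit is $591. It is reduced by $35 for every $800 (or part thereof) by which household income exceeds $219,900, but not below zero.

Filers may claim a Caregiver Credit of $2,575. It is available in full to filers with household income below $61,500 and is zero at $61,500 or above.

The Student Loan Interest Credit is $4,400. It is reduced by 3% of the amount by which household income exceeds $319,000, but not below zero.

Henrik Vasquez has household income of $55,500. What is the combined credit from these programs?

Earned Income Credit: $55,500 is $10,000 into a $20,000 phase-out range, leaving 10,000/20,000 of the credit: $10,230 × 10,000/20,000 = $5,115.
Small Business Credit: $55,500 is at or below the $219,900 threshold, so the full $591 applies.
Caregiver Credit: $55,500 is below the $61,500 cutoff, so the full $2,575 applies.
Student Loan Interest Credit: $55,500 is at or below the $319,000 threshold, so the full $4,400 applies.
Total: $5,115 + $591 + $2,575 + $4,400 = $12,681.

$12,681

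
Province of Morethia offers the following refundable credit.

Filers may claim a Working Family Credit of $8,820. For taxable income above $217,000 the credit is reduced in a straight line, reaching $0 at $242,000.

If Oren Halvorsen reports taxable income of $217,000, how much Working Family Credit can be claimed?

Working Family Credit: $217,000 is at or below the $217,000 threshold, so the full $8,820 applies.

$8,820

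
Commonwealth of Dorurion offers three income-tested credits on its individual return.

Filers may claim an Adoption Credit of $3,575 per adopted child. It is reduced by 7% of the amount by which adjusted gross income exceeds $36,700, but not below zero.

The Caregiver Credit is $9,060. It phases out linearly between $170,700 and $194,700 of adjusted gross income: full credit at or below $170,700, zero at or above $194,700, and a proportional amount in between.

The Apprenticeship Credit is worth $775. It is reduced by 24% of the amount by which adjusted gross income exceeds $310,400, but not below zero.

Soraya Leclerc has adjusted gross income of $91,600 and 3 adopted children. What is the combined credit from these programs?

Adoption Credit: base = 3 × $3,575 = $10,725. 7% of the $54,900 excess over $36,700 is $3,843; credit = $10,725 − $3,843 = $6,882.
Caregiver Credit: $91,600 is at or below the $170,700 threshold, so the full $9,060 applies.
Apprenticeship Credit: $91,600 is at or below the $310,400 threshold, so the full $775 applies.
Total: $6,882 + $9,060 + $775 = $16,717.

$16,717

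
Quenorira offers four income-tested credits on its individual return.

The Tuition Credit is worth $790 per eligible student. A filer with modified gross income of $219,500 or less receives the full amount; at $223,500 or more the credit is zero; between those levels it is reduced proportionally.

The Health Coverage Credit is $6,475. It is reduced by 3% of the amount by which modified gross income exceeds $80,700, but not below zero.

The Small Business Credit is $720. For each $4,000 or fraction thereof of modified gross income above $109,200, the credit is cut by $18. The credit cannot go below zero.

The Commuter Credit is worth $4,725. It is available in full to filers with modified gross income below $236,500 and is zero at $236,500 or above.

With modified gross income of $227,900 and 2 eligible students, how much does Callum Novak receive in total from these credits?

Tuition Credit: base = 2 × $790 = $1,580. $227,900 is at or above $223,500, so the credit is $0.
Health Coverage Credit: 3% of the $147,200 excess over $80,700 is $4,416; credit = $6,475 − $4,416 = $2,059.
Small Business Credit: income exceeds $109,200 by $118,700, which is 30 full-or-partial $4,000 increments; reduction = 30 × $18 = $540, leaving $180.
Commuter Credit: $227,900 is below the $236,500 cutoff, so the full $4,725 applies.
Total: $0 + $2,059 + $180 + $4,725 = $6,964.

$6,964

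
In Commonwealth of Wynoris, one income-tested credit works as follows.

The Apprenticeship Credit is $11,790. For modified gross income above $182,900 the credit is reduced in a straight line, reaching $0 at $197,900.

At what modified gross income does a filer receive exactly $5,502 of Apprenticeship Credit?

$5,502 is 5,502/11,790 of the full $11,790, so 6,288/11,790 of the $15,000 range has been used: income = $182,900 + $15,000 × 6,288/11,790 = $190,900.

$190,900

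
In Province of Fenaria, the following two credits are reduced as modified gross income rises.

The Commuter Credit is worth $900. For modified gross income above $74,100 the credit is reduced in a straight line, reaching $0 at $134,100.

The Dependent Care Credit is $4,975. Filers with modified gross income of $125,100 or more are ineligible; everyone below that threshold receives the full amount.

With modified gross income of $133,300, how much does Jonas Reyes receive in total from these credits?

Commuter Credit: $133,300 is $59,200 into a $60,000 phase-out range, leaving 800/60,000 of the credit: $900 × 800/60,000 = $12.
Dependent Care Credit: $133,300 meets or exceeds the $125,100 cutoff, so the credit is $0.
Total: $12 + $0 = $12.

$12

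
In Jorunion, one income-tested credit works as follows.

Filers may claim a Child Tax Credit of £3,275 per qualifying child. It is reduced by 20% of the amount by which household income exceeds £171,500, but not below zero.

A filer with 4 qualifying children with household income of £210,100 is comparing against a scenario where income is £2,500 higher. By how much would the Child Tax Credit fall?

£500

At £210,100 — base = 4 × £3,275 = £13,100. 20% of the £38,600 excess over £171,500 is £7,720; credit = £13,100 − £7,720 = £5,380.
At £212,600 — base = 4 × £3,275 = £13,100. 20% of the £41,100 excess over £171,500 is £8,220; credit = £13,100 − £8,220 = £4,880.
Lost: £5,380 − £4,880 = £500.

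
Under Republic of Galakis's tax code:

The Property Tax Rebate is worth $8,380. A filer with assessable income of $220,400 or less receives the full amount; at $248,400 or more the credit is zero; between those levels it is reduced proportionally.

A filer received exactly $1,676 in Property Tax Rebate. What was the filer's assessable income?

$1,676 is 1,676/8,380 of the full $8,380, so 6,704/8,380 of the $28,000 range has been used: income = $220,400 + $28,000 × 6,704/8,380 = $242,800.

$242,800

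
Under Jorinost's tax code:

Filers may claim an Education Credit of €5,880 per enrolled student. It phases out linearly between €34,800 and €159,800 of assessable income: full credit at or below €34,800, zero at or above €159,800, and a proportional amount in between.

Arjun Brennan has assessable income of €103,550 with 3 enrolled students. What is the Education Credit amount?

€7,938

Education Credit: base = 3 × €5,880 = €17,640. €103,550 is €68,750 into a €125,000 phase-out range, leaving 56,250/125,000 of the credit: €17,640 × 56,250/125,000 = €7,938.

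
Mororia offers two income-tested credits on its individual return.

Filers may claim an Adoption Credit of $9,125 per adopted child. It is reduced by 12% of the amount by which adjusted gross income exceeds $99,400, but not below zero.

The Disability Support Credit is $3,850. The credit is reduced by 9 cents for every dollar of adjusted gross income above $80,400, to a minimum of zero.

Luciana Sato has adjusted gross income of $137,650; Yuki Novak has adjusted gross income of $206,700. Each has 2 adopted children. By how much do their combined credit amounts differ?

Luciana ($137,650): Adoption Credit: base = 2 × $9,125 = $18,250. 12% of the $38,250 excess over $99,400 is $4,590; credit = $18,250 − $4,590 = $13,660. Disability Support Credit: 9% of the $57,250 excess over $80,400 is $5,152.50 ≥ base, so the credit is $0. total $13,660 + $0 = $13,660
Yuki ($206,700): Adoption Credit: base = 2 × $9,125 = $18,250. 12% of the $107,300 excess over $99,400 is $12,876; credit = $18,250 − $12,876 = $5,374. Disability Support Credit: 9% of the $126,300 excess over $80,400 is $11,367 ≥ base, so the credit is $0. total $5,374 + $0 = $5,374
Difference: |$13,660 − $5,374| = $8,286.

$8,286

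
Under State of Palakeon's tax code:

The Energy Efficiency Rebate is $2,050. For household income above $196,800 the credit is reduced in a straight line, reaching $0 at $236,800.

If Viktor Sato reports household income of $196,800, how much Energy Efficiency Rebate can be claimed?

Energy Efficiency Rebate: $196,800 is at or below the $196,800 threshold, so the full $2,050 applies.

$2,050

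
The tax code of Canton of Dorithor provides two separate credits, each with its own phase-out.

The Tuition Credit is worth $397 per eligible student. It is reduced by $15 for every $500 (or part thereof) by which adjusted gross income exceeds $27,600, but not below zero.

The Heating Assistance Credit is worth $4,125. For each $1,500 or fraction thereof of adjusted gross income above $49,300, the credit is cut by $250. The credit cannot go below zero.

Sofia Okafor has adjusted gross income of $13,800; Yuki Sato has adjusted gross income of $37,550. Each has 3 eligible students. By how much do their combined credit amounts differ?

$300

Sofia ($13,800): Tuition Credit: base = 3 × $397 = $1,191. $13,800 is at or below the $27,600 threshold, so the full $1,191 applies. Heating Assistance Credit: $13,800 is at or below the $49,300 threshold, so the full $4,125 applies. total $1,191 + $4,125 = $5,316
Yuki ($37,550): Tuition Credit: base = 3 × $397 = $1,191. income exceeds $27,600 by $9,950, which is 20 full-or-partial $500 increments; reduction = 20 × $15 = $300, leaving $891. Heating Assistance Credit: $37,550 is at or below the $49,300 threshold, so the full $4,125 applies. total $891 + $4,125 = $5,016
Difference: |$5,316 − $5,016| = $300.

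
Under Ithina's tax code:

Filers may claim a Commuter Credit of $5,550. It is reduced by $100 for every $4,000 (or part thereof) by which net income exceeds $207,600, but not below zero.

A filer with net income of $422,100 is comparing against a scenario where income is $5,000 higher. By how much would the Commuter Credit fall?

$100

At $422,100 — income exceeds $207,600 by $214,500, which is 54 full-or-partial $4,000 increments; reduction = 54 × $100 = $5,400, leaving $150.
At $427,100 — income exceeds $207,600 by $219,500, which is 55 full-or-partial $4,000 increments; reduction = 55 × $100 = $5,500, leaving $50.
Lost: $150 − $50 = $100.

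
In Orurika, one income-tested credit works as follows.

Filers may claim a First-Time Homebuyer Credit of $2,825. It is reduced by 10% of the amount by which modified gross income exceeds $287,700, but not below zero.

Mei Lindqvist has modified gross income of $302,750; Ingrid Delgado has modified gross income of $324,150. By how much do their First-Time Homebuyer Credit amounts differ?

$1,320

Mei ($302,750): First-Time Homebuyer Credit: 10% of the $15,050 excess over $287,700 is $1,505; credit = $2,825 − $1,505 = $1,320.
Ingrid ($324,150): First-Time Homebuyer Credit: 10% of the $36,450 excess over $287,700 is $3,645 ≥ base, so the credit is $0.
Difference: |$1,320 − $0| = $1,320.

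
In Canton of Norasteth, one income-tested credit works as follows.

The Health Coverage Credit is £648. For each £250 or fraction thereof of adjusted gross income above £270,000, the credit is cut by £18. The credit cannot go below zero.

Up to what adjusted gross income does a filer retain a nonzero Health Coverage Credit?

After 35 increments the reduction is 35 × £18 = £630, leaving £18; one more increment wipes it out. Increment 35 ends at excess 35 × £250 = £8,750, so the highest qualifying income is £270,000 + £8,750 = £278,750.

£278,750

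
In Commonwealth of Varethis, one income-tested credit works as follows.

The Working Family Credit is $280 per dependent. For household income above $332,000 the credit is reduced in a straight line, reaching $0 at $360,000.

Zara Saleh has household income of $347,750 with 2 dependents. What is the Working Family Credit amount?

Working Family Credit: base = 2 × $280 = $560. $347,750 is $15,750 into a $28,000 phase-out range, leaving 12,250/28,000 of the credit: $560 × 12,250/28,000 = $245.

$245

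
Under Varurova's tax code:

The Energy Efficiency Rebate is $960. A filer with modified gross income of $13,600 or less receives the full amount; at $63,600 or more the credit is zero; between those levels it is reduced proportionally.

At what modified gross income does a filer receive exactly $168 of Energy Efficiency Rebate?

$54,850

$168 is 168/960 of the full $960, so 792/960 of the $50,000 range has been used: income = $13,600 + $50,000 × 792/960 = $54,850.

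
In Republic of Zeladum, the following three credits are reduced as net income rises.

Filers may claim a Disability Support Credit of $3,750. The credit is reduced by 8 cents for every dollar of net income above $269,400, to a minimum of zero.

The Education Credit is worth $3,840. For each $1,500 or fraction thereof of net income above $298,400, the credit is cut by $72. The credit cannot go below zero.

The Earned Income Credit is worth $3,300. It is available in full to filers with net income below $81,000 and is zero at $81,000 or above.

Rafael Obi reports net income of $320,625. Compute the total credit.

$2,760

Disability Support Credit: 8% of the $51,225 excess over $269,400 is $4,098 ≥ base, so the credit is $0.
Education Credit: income exceeds $298,400 by $22,225, which is 15 full-or-partial $1,500 increments; reduction = 15 × $72 = $1,080, leaving $2,760.
Earned Income Credit: $320,625 meets or exceeds the $81,000 cutoff, so the credit is $0.
Total: $0 + $2,760 + $0 = $2,760.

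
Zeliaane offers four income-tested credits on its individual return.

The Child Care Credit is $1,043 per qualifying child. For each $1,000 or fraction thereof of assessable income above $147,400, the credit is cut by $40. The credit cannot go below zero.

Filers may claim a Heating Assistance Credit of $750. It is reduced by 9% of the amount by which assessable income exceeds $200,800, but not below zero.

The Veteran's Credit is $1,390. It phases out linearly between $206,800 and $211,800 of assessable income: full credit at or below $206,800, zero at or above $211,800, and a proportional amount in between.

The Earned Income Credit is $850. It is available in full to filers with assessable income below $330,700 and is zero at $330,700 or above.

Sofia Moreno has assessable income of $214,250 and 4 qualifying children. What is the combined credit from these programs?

Child Care Credit: base = 4 × $1,043 = $4,172. income exceeds $147,400 by $66,850, which is 67 full-or-partial $1,000 increments; reduction = 67 × $40 = $2,680, leaving $1,492.
Heating Assistance Credit: 9% of the $13,450 excess over $200,800 is $1,210.50 ≥ base, so the credit is $0.
Veteran's Credit: $214,250 is at or above $211,800, so the credit is $0.
Earned Income Credit: $214,250 is below the $330,700 cutoff, so the full $850 applies.
Total: $1,492 + $0 + $0 + $850 = $2,342.

$2,342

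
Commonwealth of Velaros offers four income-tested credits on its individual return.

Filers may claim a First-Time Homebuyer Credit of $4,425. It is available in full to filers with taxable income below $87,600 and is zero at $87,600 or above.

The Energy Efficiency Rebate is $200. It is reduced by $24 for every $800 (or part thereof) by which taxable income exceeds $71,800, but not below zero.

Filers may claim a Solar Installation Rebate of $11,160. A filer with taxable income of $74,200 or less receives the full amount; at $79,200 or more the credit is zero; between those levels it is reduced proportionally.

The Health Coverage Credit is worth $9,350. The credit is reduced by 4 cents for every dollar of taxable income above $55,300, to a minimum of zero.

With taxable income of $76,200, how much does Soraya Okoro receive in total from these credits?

First-Time Homebuyer Credit: $76,200 is below the $87,600 cutoff, so the full $4,425 applies.
Energy Efficiency Rebate: income exceeds $71,800 by $4,400, which is 6 full-or-partial $800 increments; reduction = 6 × $24 = $144, leaving $56.
Solar Installation Rebate: $76,200 is $2,000 into a $5,000 phase-out range, leaving 3,000/5,000 of the credit: $11,160 × 3,000/5,000 = $6,696.
Health Coverage Credit: 4% of the $20,900 excess over $55,300 is $836; credit = $9,350 − $836 = $8,514.
Total: $4,425 + $56 + $6,696 + $8,514 = $19,691.

$19,691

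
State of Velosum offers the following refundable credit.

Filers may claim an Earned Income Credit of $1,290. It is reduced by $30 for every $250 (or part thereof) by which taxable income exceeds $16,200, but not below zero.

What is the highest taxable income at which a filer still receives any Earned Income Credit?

After 42 increments the reduction is 42 × $30 = $1,260, leaving $30; one more increment wipes it out. Increment 42 ends at excess 42 × $250 = $10,500, so the highest qualifying income is $16,200 + $10,500 = $26,700.

$26,700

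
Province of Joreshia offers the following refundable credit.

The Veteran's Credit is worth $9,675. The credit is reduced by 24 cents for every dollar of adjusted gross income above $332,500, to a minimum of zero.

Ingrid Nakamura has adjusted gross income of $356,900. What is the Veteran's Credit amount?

$3,819

Veteran's Credit: 24% of the $24,400 excess over $332,500 is $5,856; credit = $9,675 − $5,856 = $3,819.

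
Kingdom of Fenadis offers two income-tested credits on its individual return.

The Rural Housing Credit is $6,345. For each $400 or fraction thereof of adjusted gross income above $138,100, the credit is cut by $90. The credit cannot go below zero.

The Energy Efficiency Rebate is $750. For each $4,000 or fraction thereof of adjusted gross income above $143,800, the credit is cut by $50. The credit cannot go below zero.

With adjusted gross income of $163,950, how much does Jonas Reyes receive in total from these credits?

$945

Rural Housing Credit: income exceeds $138,100 by $25,850, which is 65 full-or-partial $400 increments; reduction = 65 × $90 = $5,850, leaving $495.
Energy Efficiency Rebate: income exceeds $143,800 by $20,150, which is 6 full-or-partial $4,000 increments; reduction = 6 × $50 = $300, leaving $450.
Total: $495 + $450 = $945.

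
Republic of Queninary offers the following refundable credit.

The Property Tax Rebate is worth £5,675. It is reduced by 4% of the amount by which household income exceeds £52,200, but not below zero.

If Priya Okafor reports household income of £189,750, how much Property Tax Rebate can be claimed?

£173

Property Tax Rebate: 4% of the £137,550 excess over £52,200 is £5,502; credit = £5,675 − £5,502 = £173.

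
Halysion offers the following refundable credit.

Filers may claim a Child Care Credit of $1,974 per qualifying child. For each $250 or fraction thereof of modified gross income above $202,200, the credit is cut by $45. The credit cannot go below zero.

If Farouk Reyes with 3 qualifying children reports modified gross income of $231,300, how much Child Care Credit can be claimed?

Child Care Credit: base = 3 × $1,974 = $5,922. income exceeds $202,200 by $29,100, which is 117 full-or-partial $250 increments; reduction = 117 × $45 = $5,265, leaving $657.

$657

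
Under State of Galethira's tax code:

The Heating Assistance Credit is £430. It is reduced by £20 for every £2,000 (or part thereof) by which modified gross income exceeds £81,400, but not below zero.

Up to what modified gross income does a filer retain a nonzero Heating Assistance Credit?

After 21 increments the reduction is 21 × £20 = £420, leaving £10; one more increment wipes it out. Increment 21 ends at excess 21 × £2,000 = £42,000, so the highest qualifying income is £81,400 + £42,000 = £123,400.

£123,400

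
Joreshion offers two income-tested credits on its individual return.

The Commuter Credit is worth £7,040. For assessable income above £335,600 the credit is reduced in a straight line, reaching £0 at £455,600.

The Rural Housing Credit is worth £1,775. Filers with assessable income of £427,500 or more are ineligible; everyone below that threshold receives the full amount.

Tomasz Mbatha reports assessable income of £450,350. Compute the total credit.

£308

Commuter Credit: £450,350 is £114,750 into a £120,000 phase-out range, leaving 5,250/120,000 of the credit: £7,040 × 5,250/120,000 = £308.
Rural Housing Credit: £450,350 meets or exceeds the £427,500 cutoff, so the credit is £0.
Total: £308 + £0 = £308.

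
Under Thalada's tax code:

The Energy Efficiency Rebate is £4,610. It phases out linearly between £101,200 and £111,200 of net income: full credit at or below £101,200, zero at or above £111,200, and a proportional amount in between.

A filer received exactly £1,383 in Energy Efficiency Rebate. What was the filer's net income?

£108,200

£1,383 is 1,383/4,610 of the full £4,610, so 3,227/4,610 of the £10,000 range has been used: income = £101,200 + £10,000 × 3,227/4,610 = £108,200.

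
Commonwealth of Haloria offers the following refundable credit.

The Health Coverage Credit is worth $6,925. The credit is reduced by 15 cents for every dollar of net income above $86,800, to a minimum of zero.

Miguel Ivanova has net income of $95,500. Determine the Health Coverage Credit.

Health Coverage Credit: 15% of the $8,700 excess over $86,800 is $1,305; credit = $6,925 − $1,305 = $5,620.

$5,620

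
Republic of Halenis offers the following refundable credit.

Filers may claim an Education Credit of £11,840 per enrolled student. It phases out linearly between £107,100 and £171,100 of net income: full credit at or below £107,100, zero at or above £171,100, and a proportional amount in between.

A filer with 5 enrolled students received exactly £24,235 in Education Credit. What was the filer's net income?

£144,900

Full credit = 5 × £11,840 = £59,200.
£24,235 is 24,235/59,200 of the full £59,200, so 34,965/59,200 of the £64,000 range has been used: income = £107,100 + £64,000 × 34,965/59,200 = £144,900.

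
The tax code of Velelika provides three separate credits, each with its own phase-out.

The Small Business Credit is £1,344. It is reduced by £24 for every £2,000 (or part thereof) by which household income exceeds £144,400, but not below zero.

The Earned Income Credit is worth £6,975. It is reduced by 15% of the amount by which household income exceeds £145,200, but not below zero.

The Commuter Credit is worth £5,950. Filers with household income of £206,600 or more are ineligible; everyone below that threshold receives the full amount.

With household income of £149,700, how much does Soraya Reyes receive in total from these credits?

£13,522

Small Business Credit: income exceeds £144,400 by £5,300, which is 3 full-or-partial £2,000 increments; reduction = 3 × £24 = £72, leaving £1,272.
Earned Income Credit: 15% of the £4,500 excess over £145,200 is £675; credit = £6,975 − £675 = £6,300.
Commuter Credit: £149,700 is below the £206,600 cutoff, so the full £5,950 applies.
Total: £1,272 + £6,300 + £5,950 = £13,522.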